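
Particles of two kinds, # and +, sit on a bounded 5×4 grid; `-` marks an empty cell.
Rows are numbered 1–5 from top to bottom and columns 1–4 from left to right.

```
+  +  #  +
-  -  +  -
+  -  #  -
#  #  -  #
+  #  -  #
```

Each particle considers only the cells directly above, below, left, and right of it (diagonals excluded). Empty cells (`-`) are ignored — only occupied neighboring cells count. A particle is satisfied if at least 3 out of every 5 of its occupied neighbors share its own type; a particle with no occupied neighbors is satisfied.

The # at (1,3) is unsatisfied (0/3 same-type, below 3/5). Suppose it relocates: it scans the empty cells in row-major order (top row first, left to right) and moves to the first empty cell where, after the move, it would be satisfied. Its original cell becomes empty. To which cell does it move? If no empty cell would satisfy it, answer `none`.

(3,2)

Vacating (1,3). Empty cells in order:
  (2,1): 0/2 same-type → still unsatisfied.
  (2,2): 0/2 same-type → still unsatisfied.
  (2,4): 0/2 same-type → still unsatisfied.
  (3,2): 2/3 same-type → satisfied — stop here.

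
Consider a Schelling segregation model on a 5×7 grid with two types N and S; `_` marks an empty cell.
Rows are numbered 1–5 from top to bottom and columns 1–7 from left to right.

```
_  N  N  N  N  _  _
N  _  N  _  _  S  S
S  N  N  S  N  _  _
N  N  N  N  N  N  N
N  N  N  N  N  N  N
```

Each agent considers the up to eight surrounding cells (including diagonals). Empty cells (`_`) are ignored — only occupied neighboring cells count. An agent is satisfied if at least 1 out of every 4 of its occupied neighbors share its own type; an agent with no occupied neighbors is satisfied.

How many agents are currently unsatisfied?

2

(1,2)N 3/3 ok
(1,3)N 3/3 ok
(1,4)N 3/3 ok
(1,5)N 1/2 ok
(2,1)N 2/3 ok
(2,3)N 5/6 ok
(2,6)S 1/3 ok
(2,7)S 1/1 ok
(3,1)S 0/4 unhappy
(3,2)N 6/7 ok
(3,3)N 5/6 ok
(3,4)S 0/6 unhappy
(3,5)N 3/5 ok
(4,1)N 4/5 ok
(4,2)N 7/8 ok
(4,3)N 7/8 ok
(4,4)N 7/8 ok
(4,5)N 6/7 ok
(4,6)N 6/6 ok
(4,7)N 3/3 ok
(5,1)N 3/3 ok
(5,2)N 5/5 ok
(5,3)N 5/5 ok
(5,4)N 5/5 ok
(5,5)N 5/5 ok
(5,6)N 5/5 ok
(5,7)N 3/3 ok
Unsatisfied: (3,1), (3,4) — 2 in total.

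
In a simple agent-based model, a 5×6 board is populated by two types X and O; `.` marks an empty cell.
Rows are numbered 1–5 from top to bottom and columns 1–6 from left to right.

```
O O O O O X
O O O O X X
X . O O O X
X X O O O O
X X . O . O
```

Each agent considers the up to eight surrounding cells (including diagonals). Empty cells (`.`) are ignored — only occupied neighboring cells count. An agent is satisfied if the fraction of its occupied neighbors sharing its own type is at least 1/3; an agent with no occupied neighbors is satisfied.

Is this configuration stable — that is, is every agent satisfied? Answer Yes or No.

Yes

(1,1)O 3/3 ✓
(1,2)O 5/5 ✓
(1,3)O 5/5 ✓
(1,4)O 4/5 ✓
(1,5)O 2/5 ✓
(1,6)X 2/3 ✓
(2,1)O 3/4 ✓
(2,2)O 6/7 ✓
(2,3)O 7/7 ✓
(2,4)O 7/8 ✓
(2,5)X 3/8 ✓
(2,6)X 3/5 ✓
(3,1)X 2/4 ✓
(3,3)O 6/7 ✓
(3,4)O 7/8 ✓
(3,5)O 5/8 ✓
(3,6)X 2/5 ✓
(4,1)X 4/4 ✓
(4,2)X 4/6 ✓
(4,3)O 4/6 ✓
(4,4)O 6/6 ✓
(4,5)O 6/7 ✓
(4,6)O 3/4 ✓
(5,1)X 3/3 ✓
(5,2)X 3/4 ✓
(5,4)O 3/3 ✓
(5,6)O 2/2 ✓
All meet the threshold, so the configuration is stable.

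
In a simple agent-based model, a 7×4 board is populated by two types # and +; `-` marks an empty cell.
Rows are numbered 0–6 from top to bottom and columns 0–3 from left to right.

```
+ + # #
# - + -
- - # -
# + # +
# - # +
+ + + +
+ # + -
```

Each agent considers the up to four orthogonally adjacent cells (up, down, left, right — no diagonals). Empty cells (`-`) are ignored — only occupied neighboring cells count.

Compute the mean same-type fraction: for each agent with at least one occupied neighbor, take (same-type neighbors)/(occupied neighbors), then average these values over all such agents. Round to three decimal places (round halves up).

0.472

Row 0: (0,0)+ 1/2 · (0,1)+ 1/2 · (0,2)# 1/3 · (0,3)# 1/1
Row 1: (1,0)# 0/1 · (1,2)+ 0/2
Row 2: (2,2)# 1/2
Row 3: (3,0)# 1/2 · (3,1)+ 0/2 · (3,2)# 2/4 · (3,3)+ 1/2
Row 4: (4,0)# 1/2 · (4,2)# 1/3 · (4,3)+ 2/3
Row 5: (5,0)+ 2/3 · (5,1)+ 2/3 · (5,2)+ 3/4 · (5,3)+ 2/2
Row 6: (6,0)+ 1/2 · (6,1)# 0/3 · (6,2)+ 1/2
Sum over 21 agents: 1/2 + 1/2 + 1/3 + 1/1 + 0/1 + 0/2 + 1/2 + 1/2 + 0/2 + 2/4 + 1/2 + 1/2 + 1/3 + 2/3 + 2/3 + 2/3 + 3/4 + 2/2 + 1/2 + 0/3 + 1/2 = 119/12; mean = 119/12 ÷ 21 = 17/36 = 0.472222… → 0.472.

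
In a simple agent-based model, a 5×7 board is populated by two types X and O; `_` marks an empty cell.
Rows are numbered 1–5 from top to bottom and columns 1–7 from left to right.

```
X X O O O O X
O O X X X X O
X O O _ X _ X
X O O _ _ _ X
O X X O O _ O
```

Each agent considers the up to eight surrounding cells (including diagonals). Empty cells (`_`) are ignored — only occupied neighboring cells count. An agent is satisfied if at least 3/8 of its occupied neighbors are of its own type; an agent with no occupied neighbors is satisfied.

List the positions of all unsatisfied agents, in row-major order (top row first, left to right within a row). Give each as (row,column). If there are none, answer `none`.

Row 1: (1,1)X 1/3 ✗ · (1,2)X 2/5 ✓ · (1,3)O 2/5 ✓ · (1,4)O 2/5 ✓ · (1,5)O 2/5 ✓ · (1,6)O 2/5 ✓ · (1,7)X 1/3 ✗
Row 2: (2,1)O 2/5 ✓ · (2,2)O 4/8 ✓ · (2,3)X 2/7 ✗ · (2,4)X 3/7 ✓ · (2,5)X 3/6 ✓ · (2,6)X 4/7 ✓ · (2,7)O 1/4 ✗
Row 3: (3,1)X 1/5 ✗ · (3,2)O 5/8 ✓ · (3,3)O 4/6 ✓ · (3,5)X 3/3 ✓ · (3,7)X 2/3 ✓
Row 4: (4,1)X 2/5 ✓ · (4,2)O 4/8 ✓ · (4,3)O 4/6 ✓ · (4,7)X 1/2 ✓
Row 5: (5,1)O 1/3 ✗ · (5,2)X 2/5 ✓ · (5,3)X 1/4 ✗ · (5,4)O 2/3 ✓ · (5,5)O 1/1 ✓ · (5,7)O 0/1 ✗

(1,1), (1,7), (2,3), (2,7), (3,1), (5,1), (5,3), (5,7)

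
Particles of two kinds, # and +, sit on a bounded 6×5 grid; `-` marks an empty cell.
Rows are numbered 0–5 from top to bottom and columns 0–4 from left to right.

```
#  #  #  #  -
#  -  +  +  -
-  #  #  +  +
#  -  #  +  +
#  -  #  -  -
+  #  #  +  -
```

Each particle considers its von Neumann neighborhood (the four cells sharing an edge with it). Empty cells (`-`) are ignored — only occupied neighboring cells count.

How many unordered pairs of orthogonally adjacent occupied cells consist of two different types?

8

Scan each occupied cell's neighbors to the right and below so each pair is counted once.
Row 0: #(0,0)–#(0,1)= #(0,0)–#(1,0)= #(0,1)–#(0,2)= #(0,2)–#(0,3)= #(0,2)–+(1,2)≠ #(0,3)–+(1,3)≠  → 2/6 unlike.
Row 1: +(1,2)–+(1,3)= +(1,2)–#(2,2)≠ +(1,3)–+(2,3)=  → 1/3 unlike.
Row 2: #(2,1)–#(2,2)= #(2,2)–+(2,3)≠ #(2,2)–#(3,2)= +(2,3)–+(2,4)= +(2,3)–+(3,3)= +(2,4)–+(3,4)=  → 1/6 unlike.
Row 3: #(3,0)–#(4,0)= #(3,2)–+(3,3)≠ #(3,2)–#(4,2)= +(3,3)–+(3,4)=  → 1/4 unlike.
Row 4: #(4,0)–+(5,0)≠ #(4,2)–#(5,2)=  → 1/2 unlike.
Row 5: +(5,0)–#(5,1)≠ #(5,1)–#(5,2)= #(5,2)–+(5,3)≠  → 2/3 unlike.
Total adjacent occupied pairs: 24; unlike-type pairs: 8.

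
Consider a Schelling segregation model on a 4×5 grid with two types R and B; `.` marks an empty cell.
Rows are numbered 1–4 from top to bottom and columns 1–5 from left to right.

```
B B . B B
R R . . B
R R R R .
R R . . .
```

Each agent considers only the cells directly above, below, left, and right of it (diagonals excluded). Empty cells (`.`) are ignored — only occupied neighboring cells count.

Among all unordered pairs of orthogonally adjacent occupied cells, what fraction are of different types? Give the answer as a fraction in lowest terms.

Scan each occupied cell's neighbors to the right and below so each pair is counted once.
From row 1: 2 unlike of 5 pairs (running 2/5).
From row 2: 0 unlike of 3 pairs (running 2/8).
From row 3: 0 unlike of 5 pairs (running 2/13).
From row 4: 0 unlike of 1 pairs (running 2/14).
Total adjacent occupied pairs: 14; unlike-type pairs: 2.
2/14 reduces to 1/7.

1/7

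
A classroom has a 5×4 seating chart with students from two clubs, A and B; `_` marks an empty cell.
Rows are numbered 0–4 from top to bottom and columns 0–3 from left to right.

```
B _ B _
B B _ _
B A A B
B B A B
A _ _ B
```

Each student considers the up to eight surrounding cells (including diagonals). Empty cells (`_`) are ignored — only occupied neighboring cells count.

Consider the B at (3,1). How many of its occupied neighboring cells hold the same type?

Occupied neighbors of (3,1): (2,0)=B, (2,1)=A, (2,2)=A, (3,0)=B, (3,2)=A, (4,0)=A.
Same type (B): 2 of 6.

2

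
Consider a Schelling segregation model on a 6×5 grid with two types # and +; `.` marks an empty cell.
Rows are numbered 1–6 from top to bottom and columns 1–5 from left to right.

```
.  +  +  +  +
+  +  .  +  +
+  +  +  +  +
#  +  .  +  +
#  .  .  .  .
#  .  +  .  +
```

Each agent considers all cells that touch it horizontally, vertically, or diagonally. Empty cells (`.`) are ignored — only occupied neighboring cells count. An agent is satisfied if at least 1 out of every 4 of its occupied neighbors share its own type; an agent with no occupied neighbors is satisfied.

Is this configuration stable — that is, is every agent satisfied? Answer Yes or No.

Yes

(1,2)+ 3/3 satisfied
(1,3)+ 4/4 satisfied
(1,4)+ 4/4 satisfied
(1,5)+ 3/3 satisfied
(2,1)+ 4/4 satisfied
(2,2)+ 6/6 satisfied
(2,4)+ 7/7 satisfied
(2,5)+ 5/5 satisfied
(3,1)+ 4/5 satisfied
(3,2)+ 5/6 satisfied
(3,3)+ 6/6 satisfied
(3,4)+ 6/6 satisfied
(3,5)+ 5/5 satisfied
(4,1)# 1/4 satisfied
(4,2)+ 3/5 satisfied
(4,4)+ 4/4 satisfied
(4,5)+ 3/3 satisfied
(5,1)# 2/3 satisfied
(6,1)# 1/1 satisfied
(6,3)+ 0/0 satisfied
(6,5)+ 0/0 satisfied
All meet the threshold, so the configuration is stable.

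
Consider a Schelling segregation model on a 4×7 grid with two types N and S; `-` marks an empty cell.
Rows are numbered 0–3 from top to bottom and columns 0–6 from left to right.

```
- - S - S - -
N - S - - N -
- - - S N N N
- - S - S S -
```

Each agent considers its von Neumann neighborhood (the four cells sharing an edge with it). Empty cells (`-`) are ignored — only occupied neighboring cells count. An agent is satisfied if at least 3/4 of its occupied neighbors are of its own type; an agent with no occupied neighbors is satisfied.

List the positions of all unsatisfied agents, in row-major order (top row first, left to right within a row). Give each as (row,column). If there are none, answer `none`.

(2,3), (2,4), (3,4), (3,5)

Row 0: (0,2)S 1/1 satisfied · (0,4)S 0/0 satisfied
Row 1: (1,0)N 0/0 satisfied · (1,2)S 1/1 satisfied · (1,5)N 1/1 satisfied
Row 2: (2,3)S 0/1 not · (2,4)N 1/3 not · (2,5)N 3/4 satisfied · (2,6)N 1/1 satisfied
Row 3: (3,2)S 0/0 satisfied · (3,4)S 1/2 not · (3,5)S 1/2 not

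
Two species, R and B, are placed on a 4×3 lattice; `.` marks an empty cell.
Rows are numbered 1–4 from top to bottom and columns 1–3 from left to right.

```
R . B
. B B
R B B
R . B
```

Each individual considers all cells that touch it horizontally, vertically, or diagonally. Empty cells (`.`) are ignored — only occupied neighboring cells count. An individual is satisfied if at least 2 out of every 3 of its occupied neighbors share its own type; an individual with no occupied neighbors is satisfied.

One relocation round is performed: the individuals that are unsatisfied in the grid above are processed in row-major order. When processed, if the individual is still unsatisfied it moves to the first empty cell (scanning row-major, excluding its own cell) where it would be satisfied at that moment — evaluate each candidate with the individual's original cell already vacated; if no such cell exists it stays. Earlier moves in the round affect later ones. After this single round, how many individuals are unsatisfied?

3

Initially unsatisfied (in order): (1,1), (3,1), (4,1).
  (1,1): no empty cell satisfies it; stays.
  (3,1): no empty cell satisfies it; stays.
  (4,1): no empty cell satisfies it; stays.
Resulting grid:
R . B
. B B
R B B
R . B
Unsatisfied now: (1,1), (3,1), (4,1).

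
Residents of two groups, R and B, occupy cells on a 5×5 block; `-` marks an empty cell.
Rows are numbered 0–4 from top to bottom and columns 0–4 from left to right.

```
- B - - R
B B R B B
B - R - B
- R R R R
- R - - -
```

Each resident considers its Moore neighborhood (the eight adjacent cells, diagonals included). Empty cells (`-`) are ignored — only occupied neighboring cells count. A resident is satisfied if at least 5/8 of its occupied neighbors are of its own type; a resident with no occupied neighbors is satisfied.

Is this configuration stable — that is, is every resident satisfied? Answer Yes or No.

No

(0,1)B 2/3 satisfied
(0,4)R 0/2 not
(1,0)B 3/3 satisfied
(1,1)B 3/5 not
(1,2)R 1/4 not
(1,3)B 2/5 not
(1,4)B 2/3 satisfied
(2,0)B 2/3 satisfied
(2,2)R 4/6 satisfied
(2,4)B 2/4 not
(3,1)R 3/4 satisfied
(3,2)R 4/4 satisfied
(3,3)R 3/4 satisfied
(3,4)R 1/2 not
(4,1)R 2/2 satisfied
For instance (0,4) has only 0/2 same-type neighbors, below 5/8.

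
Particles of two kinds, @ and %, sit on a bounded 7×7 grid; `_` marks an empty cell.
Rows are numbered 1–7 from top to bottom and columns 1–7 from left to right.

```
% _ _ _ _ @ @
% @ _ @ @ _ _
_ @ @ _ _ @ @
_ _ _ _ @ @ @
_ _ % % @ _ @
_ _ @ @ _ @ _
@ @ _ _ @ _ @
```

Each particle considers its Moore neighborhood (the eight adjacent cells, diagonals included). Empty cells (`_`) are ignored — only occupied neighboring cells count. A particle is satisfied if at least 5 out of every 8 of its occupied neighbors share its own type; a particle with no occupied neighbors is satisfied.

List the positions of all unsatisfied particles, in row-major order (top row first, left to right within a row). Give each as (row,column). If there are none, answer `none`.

(1,1), (2,1), (2,2), (5,3), (5,4), (6,3), (6,4)

(1,1)% 1/2 not
(1,6)@ 2/2 satisfied
(1,7)@ 1/1 satisfied
(2,1)% 1/3 not
(2,2)@ 2/4 not
(2,4)@ 2/2 satisfied
(2,5)@ 3/3 satisfied
(3,2)@ 2/3 satisfied
(3,3)@ 3/3 satisfied
(3,6)@ 5/5 satisfied
(3,7)@ 3/3 satisfied
(4,5)@ 3/4 satisfied
(4,6)@ 6/6 satisfied
(4,7)@ 4/4 satisfied
(5,3)% 1/3 not
(5,4)% 1/5 not
(5,5)@ 4/5 satisfied
(5,7)@ 3/3 satisfied
(6,3)@ 2/4 not
(6,4)@ 3/5 not
(6,6)@ 4/4 satisfied
(7,1)@ 1/1 satisfied
(7,2)@ 2/2 satisfied
(7,5)@ 2/2 satisfied
(7,7)@ 1/1 satisfied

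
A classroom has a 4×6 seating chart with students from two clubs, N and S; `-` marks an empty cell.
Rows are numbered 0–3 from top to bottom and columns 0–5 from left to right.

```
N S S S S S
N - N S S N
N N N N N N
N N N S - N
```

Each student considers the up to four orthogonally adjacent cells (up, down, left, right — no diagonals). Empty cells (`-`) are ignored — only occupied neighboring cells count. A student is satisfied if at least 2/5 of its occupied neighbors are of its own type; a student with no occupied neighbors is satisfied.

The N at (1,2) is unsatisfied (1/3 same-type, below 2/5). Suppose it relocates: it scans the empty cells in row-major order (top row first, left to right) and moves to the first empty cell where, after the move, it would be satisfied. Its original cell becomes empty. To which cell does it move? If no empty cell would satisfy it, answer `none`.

(1,1)

Vacating (1,2). Empty cells in order:
  (1,1): 2/3 same-type → satisfied — stop here.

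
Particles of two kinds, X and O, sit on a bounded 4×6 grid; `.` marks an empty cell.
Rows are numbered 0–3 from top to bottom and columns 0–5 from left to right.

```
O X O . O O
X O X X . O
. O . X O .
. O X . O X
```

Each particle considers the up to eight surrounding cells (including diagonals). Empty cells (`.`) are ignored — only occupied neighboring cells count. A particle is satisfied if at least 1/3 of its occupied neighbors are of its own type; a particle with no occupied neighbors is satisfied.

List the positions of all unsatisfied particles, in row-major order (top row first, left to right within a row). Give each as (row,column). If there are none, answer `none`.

Row 0: (0,0)O 1/3 ok · (0,1)X 2/5 ok · (0,2)O 1/4 unhappy · (0,4)O 2/3 ok · (0,5)O 2/2 ok
Row 1: (1,0)X 1/4 unhappy · (1,1)O 3/6 ok · (1,2)X 3/6 ok · (1,3)X 2/5 ok · (1,5)O 3/3 ok
Row 2: (2,1)O 2/5 ok · (2,3)X 3/5 ok · (2,4)O 2/5 ok
Row 3: (3,1)O 1/2 ok · (3,2)X 1/3 ok · (3,4)O 1/3 ok · (3,5)X 0/2 unhappy

(0,2), (1,0), (3,5)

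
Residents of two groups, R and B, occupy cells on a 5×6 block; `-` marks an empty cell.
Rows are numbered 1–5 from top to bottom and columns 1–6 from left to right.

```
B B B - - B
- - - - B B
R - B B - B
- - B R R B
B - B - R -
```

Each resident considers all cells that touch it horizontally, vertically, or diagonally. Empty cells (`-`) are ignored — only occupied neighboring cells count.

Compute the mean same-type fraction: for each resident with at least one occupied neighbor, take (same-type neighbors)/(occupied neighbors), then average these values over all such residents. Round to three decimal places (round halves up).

(1,1)B 1/1
(1,2)B 2/2
(1,3)B 1/1
(1,6)B 2/2
(2,5)B 4/4
(2,6)B 3/3
(3,1)R — no occupied neighbors
(3,3)B 2/3
(3,4)B 3/5
(3,6)B 3/4
(4,3)B 3/4
(4,4)R 2/6
(4,5)R 2/5
(4,6)B 1/3
(5,1)B — no occupied neighbors
(5,3)B 1/2
(5,5)R 2/3
Sum over 15 residents: 1/1 + 2/2 + 1/1 + 2/2 + 4/4 + 3/3 + 2/3 + 3/5 + 3/4 + 3/4 + 2/6 + 2/5 + 1/3 + 1/2 + 2/3 = 11; mean = 11 ÷ 15 = 11/15 = 0.733333… → 0.733.

0.733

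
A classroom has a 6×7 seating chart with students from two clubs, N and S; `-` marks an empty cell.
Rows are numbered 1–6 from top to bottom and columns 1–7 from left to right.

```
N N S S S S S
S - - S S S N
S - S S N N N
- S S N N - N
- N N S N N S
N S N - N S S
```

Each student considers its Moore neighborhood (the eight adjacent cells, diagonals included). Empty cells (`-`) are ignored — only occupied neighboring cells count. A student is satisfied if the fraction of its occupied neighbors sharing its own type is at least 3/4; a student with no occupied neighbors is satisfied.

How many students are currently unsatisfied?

26

(1,1)N 1/2 ✗
(1,2)N 1/3 ✗
(1,3)S 2/3 ✗
(1,4)S 4/4 ✓
(1,5)S 5/5 ✓
(1,6)S 4/5 ✓
(1,7)S 2/3 ✗
(2,1)S 1/3 ✗
(2,4)S 6/7 ✓
(2,5)S 6/8 ✓
(2,6)S 4/8 ✗
(2,7)N 2/5 ✗
(3,1)S 2/2 ✓
(3,3)S 4/5 ✓
(3,4)S 4/7 ✗
(3,5)N 3/7 ✗
(3,6)N 5/7 ✗
(3,7)N 3/4 ✓
(4,2)S 3/5 ✗
(4,3)S 4/7 ✗
(4,4)N 4/8 ✗
(4,5)N 5/7 ✗
(4,7)N 3/4 ✓
(5,2)N 3/6 ✗
(5,3)N 3/7 ✗
(5,4)S 1/7 ✗
(5,5)N 4/6 ✗
(5,6)N 4/7 ✗
(5,7)S 2/4 ✗
(6,1)N 1/2 ✗
(6,2)S 0/4 ✗
(6,3)N 2/4 ✗
(6,5)N 2/4 ✗
(6,6)S 2/5 ✗
(6,7)S 2/3 ✗
Unsatisfied: (1,1), (1,2), (1,3), (1,7), (2,1), (2,6), (2,7), (3,4), (3,5), (3,6), (4,2), (4,3), (4,4), (4,5), (5,2), (5,3), (5,4), (5,5), (5,6), (5,7), (6,1), (6,2), (6,3), (6,5), (6,6), (6,7) — 26 in total.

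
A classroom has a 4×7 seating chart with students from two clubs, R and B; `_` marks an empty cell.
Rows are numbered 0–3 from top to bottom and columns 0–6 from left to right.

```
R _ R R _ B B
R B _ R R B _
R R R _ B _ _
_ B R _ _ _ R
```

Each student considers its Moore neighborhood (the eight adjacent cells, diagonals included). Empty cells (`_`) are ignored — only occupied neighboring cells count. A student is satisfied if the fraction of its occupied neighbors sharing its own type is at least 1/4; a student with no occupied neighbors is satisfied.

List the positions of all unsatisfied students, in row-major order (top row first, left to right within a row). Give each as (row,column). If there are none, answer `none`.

(0,0)R 1/2 ok
(0,2)R 2/3 ok
(0,3)R 3/3 ok
(0,5)B 2/3 ok
(0,6)B 2/2 ok
(1,0)R 3/4 ok
(1,1)B 0/6 unhappy
(1,3)R 4/5 ok
(1,4)R 2/5 ok
(1,5)B 3/4 ok
(2,0)R 2/4 ok
(2,1)R 4/6 ok
(2,2)R 3/5 ok
(2,4)B 1/3 ok
(3,1)B 0/4 unhappy
(3,2)R 2/3 ok
(3,6)R 0/0 ok

(1,1), (3,1)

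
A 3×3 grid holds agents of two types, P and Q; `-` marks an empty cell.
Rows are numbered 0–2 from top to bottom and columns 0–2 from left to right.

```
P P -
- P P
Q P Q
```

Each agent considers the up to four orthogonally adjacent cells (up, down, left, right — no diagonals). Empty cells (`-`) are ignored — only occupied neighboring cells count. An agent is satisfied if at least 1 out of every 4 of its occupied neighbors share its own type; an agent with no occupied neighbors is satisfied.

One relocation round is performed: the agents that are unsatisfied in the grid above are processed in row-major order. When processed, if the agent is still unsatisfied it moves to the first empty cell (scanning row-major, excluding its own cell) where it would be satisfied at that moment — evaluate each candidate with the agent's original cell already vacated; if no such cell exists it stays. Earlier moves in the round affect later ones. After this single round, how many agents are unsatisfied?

Initially unsatisfied (in order): (2,0), (2,2).
  (2,0): no empty cell satisfies it; stays.
  (2,2) → (1,0).
Resulting grid:
P P -
Q P P
Q P -
All satisfied now.

0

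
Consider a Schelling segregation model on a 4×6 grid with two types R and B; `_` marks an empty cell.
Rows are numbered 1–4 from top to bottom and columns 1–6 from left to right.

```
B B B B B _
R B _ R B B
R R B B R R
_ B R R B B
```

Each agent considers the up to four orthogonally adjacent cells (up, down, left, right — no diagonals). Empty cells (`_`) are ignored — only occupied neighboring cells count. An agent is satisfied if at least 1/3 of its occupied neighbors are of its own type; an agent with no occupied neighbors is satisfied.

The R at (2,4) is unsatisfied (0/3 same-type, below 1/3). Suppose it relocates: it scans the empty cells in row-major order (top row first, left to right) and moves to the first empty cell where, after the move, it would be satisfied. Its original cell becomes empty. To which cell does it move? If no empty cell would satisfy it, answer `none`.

Vacating (2,4). Empty cells in order:
  (1,6): 0/2 same-type → still unsatisfied.
  (2,3): 0/3 same-type → still unsatisfied.
  (4,1): 1/2 same-type → satisfied — stop here.

(4,1)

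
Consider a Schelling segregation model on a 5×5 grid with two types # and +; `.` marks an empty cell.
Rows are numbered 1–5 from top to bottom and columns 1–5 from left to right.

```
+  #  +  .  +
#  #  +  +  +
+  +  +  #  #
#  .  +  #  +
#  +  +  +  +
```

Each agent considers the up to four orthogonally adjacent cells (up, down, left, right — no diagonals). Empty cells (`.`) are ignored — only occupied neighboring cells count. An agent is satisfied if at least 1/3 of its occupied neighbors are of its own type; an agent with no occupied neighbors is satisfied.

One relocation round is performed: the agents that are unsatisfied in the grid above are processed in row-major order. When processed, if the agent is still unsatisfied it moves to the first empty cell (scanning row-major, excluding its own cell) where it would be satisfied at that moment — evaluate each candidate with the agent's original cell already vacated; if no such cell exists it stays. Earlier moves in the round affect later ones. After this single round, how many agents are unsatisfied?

Initially unsatisfied (in order): (1,1), (4,4).
  (1,1) → (1,4).
  (4,4) → (1,1).
Resulting grid:
# # + + +
# # + + +
+ + + # #
# . + . +
# + + + +
All satisfied now.

0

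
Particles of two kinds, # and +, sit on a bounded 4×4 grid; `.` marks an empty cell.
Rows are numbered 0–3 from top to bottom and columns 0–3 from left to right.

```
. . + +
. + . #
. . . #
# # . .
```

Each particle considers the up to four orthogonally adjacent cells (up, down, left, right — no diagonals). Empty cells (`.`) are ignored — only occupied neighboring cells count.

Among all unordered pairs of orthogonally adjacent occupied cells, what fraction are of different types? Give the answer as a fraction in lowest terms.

Scan each occupied cell's neighbors to the right and below so each pair is counted once.
Row 0: +(0,2)–+(0,3)= +(0,3)–#(1,3)≠  → 1/2 unlike.
Row 1: #(1,3)–#(2,3)=  → 0/1 unlike.
Row 3: #(3,0)–#(3,1)=  → 0/1 unlike.
Total adjacent occupied pairs: 4; unlike-type pairs: 1.
1/4 is already in lowest terms.

1/4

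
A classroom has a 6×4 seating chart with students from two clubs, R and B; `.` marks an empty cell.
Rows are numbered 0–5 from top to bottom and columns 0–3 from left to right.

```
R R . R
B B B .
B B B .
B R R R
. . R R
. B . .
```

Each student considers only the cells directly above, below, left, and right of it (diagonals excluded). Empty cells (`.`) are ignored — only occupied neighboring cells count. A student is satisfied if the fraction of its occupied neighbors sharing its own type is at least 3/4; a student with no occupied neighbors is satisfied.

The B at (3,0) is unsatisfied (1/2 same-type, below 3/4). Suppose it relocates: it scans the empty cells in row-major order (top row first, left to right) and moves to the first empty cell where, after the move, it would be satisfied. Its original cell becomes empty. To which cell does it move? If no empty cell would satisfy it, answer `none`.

Vacating (3,0). Empty cells in order:
  (0,2): 1/3 same-type → still unsatisfied.
  (1,3): 1/2 same-type → still unsatisfied.
  (2,3): 1/2 same-type → still unsatisfied.
  (4,0): 0/0 same-type → satisfied — stop here.

(4,0)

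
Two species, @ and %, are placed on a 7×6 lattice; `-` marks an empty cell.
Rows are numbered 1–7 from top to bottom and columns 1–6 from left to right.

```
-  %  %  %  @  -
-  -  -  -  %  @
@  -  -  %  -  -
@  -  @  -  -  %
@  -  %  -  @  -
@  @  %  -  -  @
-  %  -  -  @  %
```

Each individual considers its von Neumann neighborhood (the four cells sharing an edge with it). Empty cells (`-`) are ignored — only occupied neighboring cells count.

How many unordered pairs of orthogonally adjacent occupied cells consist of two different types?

Scan each occupied cell's neighbors to the right and below so each pair is counted once.
From row 1: 2 unlike of 4 pairs (running 2/4).
From row 2: 1 unlike of 1 pairs (running 3/5).
From row 3: 0 unlike of 1 pairs (running 3/6).
From row 4: 1 unlike of 2 pairs (running 4/8).
From row 5: 0 unlike of 2 pairs (running 4/10).
From row 6: 3 unlike of 4 pairs (running 7/14).
From row 7: 1 unlike of 1 pairs (running 8/15).
Total adjacent occupied pairs: 15; unlike-type pairs: 8.

8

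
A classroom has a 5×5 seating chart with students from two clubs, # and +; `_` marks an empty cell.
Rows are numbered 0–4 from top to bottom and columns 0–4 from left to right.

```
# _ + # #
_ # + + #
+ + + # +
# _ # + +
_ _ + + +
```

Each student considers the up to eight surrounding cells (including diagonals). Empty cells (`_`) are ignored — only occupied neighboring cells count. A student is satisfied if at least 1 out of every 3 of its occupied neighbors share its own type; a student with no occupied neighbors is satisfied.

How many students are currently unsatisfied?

4

(0,0)# 1/1 ✓
(0,2)+ 2/4 ✓
(0,3)# 2/5 ✓
(0,4)# 2/3 ✓
(1,1)# 1/6 ✗
(1,2)+ 4/7 ✓
(1,3)+ 4/8 ✓
(1,4)# 3/5 ✓
(2,0)+ 1/3 ✓
(2,1)+ 3/6 ✓
(2,2)+ 4/7 ✓
(2,3)# 2/8 ✗
(2,4)+ 3/5 ✓
(3,0)# 0/2 ✗
(3,2)# 1/6 ✗
(3,3)+ 6/8 ✓
(3,4)+ 4/5 ✓
(4,2)+ 2/3 ✓
(4,3)+ 4/5 ✓
(4,4)+ 3/3 ✓
Unsatisfied: (1,1), (2,3), (3,0), (3,2) — 4 in total.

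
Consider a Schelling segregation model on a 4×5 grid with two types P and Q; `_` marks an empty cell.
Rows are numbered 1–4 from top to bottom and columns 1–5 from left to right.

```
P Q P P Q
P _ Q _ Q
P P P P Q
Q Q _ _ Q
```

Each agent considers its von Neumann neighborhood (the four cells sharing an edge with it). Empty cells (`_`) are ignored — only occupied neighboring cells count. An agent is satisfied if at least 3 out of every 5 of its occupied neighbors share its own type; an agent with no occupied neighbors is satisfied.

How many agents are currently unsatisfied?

9

(1,1)P 1/2 unhappy
(1,2)Q 0/2 unhappy
(1,3)P 1/3 unhappy
(1,4)P 1/2 unhappy
(1,5)Q 1/2 unhappy
(2,1)P 2/2 ok
(2,3)Q 0/2 unhappy
(2,5)Q 2/2 ok
(3,1)P 2/3 ok
(3,2)P 2/3 ok
(3,3)P 2/3 ok
(3,4)P 1/2 unhappy
(3,5)Q 2/3 ok
(4,1)Q 1/2 unhappy
(4,2)Q 1/2 unhappy
(4,5)Q 1/1 ok
Unsatisfied: (1,1), (1,2), (1,3), (1,4), (1,5), (2,3), (3,4), (4,1), (4,2) — 9 in total.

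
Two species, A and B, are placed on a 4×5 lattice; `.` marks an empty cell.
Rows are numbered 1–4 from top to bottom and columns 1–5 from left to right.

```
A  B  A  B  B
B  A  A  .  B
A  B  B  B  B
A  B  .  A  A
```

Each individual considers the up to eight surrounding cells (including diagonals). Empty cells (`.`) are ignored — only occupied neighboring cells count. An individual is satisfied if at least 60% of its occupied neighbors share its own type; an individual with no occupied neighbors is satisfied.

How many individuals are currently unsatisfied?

Row 1: (1,1)A 1/3 not · (1,2)B 1/5 not · (1,3)A 2/4 not · (1,4)B 2/4 not · (1,5)B 2/2 satisfied
Row 2: (2,1)B 2/5 not · (2,2)A 4/8 not · (2,3)A 2/7 not · (2,5)B 4/4 satisfied
Row 3: (3,1)A 2/5 not · (3,2)B 3/7 not · (3,3)B 3/6 not · (3,4)B 3/6 not · (3,5)B 2/4 not
Row 4: (4,1)A 1/3 not · (4,2)B 2/4 not · (4,4)A 1/4 not · (4,5)A 1/3 not
Unsatisfied: (1,1), (1,2), (1,3), (1,4), (2,1), (2,2), (2,3), (3,1), (3,2), (3,3), (3,4), (3,5), (4,1), (4,2), (4,4), (4,5) — 16 in total.

16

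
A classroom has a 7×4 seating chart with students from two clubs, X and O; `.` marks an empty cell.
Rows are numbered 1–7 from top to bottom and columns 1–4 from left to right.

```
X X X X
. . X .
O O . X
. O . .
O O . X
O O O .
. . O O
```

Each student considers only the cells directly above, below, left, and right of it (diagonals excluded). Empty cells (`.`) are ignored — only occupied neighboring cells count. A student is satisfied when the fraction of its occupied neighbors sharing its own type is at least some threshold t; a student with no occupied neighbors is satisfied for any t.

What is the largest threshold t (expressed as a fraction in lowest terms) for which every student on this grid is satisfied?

1/1

Row 1: (1,1)X 1/1 · (1,2)X 2/2 · (1,3)X 3/3 · (1,4)X 1/1
Row 2: (2,3)X 1/1
Row 3: (3,1)O 1/1 · (3,2)O 2/2 · (3,4)X — no occupied neighbors
Row 4: (4,2)O 2/2
Row 5: (5,1)O 2/2 · (5,2)O 3/3 · (5,4)X — no occupied neighbors
Row 6: (6,1)O 2/2 · (6,2)O 3/3 · (6,3)O 2/2
Row 7: (7,3)O 2/2 · (7,4)O 1/1
The smallest same-type fraction is 1/1 at (1,1), which reduces to 1/1. Any threshold above that leaves this student unsatisfied.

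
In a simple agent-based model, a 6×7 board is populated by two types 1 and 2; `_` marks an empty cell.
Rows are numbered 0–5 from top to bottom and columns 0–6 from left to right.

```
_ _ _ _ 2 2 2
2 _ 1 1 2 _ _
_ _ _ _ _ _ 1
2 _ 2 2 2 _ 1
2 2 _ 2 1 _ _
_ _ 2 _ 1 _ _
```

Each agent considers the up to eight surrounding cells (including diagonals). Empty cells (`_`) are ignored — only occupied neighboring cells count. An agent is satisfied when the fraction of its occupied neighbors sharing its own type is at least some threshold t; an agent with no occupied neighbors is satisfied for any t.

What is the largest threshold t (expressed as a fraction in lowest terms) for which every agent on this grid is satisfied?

(0,4)2 2/3
(0,5)2 3/3
(0,6)2 1/1
(1,0)2 — no occupied neighbors
(1,2)1 1/1
(1,3)1 1/3
(1,4)2 2/3
(2,6)1 1/1
(3,0)2 2/2
(3,2)2 3/3
(3,3)2 3/4
(3,4)2 2/3
(3,6)1 1/1
(4,0)2 2/2
(4,1)2 4/4
(4,3)2 4/6
(4,4)1 1/4
(5,2)2 2/2
(5,4)1 1/2
The smallest same-type fraction is 1/4 at (4,4), which reduces to 1/4. Any threshold above that leaves this agent unsatisfied.

1/4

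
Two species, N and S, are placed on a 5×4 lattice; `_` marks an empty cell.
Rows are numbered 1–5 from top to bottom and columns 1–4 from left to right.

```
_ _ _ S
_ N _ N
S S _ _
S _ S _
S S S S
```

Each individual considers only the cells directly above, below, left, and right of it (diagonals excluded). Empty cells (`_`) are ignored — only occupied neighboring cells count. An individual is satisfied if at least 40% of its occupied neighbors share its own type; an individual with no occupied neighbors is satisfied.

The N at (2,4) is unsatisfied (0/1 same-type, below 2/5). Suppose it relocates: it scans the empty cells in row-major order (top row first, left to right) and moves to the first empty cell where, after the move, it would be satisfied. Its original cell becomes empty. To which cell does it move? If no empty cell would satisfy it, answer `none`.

(1,1)

Vacating (2,4). Empty cells in order:
  (1,1): 0/0 same-type → satisfied — stop here.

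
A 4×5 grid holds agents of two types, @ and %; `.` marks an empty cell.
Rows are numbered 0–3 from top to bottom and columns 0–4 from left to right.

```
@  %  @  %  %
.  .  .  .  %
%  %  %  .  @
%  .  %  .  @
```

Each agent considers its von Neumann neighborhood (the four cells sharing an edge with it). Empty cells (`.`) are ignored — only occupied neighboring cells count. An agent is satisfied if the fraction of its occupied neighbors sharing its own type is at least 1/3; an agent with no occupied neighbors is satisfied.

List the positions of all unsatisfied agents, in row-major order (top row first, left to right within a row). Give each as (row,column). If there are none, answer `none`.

(0,0), (0,1), (0,2)

Row 0: (0,0)@ 0/1 not · (0,1)% 0/2 not · (0,2)@ 0/2 not · (0,3)% 1/2 satisfied · (0,4)% 2/2 satisfied
Row 1: (1,4)% 1/2 satisfied
Row 2: (2,0)% 2/2 satisfied · (2,1)% 2/2 satisfied · (2,2)% 2/2 satisfied · (2,4)@ 1/2 satisfied
Row 3: (3,0)% 1/1 satisfied · (3,2)% 1/1 satisfied · (3,4)@ 1/1 satisfied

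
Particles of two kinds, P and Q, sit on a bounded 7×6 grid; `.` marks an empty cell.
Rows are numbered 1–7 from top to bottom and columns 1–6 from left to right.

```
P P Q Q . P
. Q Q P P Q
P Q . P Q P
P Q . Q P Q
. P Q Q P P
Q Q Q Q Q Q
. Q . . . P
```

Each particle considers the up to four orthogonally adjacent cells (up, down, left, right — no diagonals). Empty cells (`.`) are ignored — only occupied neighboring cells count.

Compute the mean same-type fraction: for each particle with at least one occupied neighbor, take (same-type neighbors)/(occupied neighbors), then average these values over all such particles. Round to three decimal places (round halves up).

0.472

(1,1)P 1/1
(1,2)P 1/3
(1,3)Q 2/3
(1,4)Q 1/2
(1,6)P 0/1
(2,2)Q 2/3
(2,3)Q 2/3
(2,4)P 2/4
(2,5)P 1/3
(2,6)Q 0/3
(3,1)P 1/2
(3,2)Q 2/3
(3,4)P 1/3
(3,5)Q 0/4
(3,6)P 0/3
(4,1)P 1/2
(4,2)Q 1/3
(4,4)Q 1/3
(4,5)P 1/4
(4,6)Q 0/3
(5,2)P 0/3
(5,3)Q 2/3
(5,4)Q 3/4
(5,5)P 2/4
(5,6)P 1/3
(6,1)Q 1/1
(6,2)Q 3/4
(6,3)Q 3/3
(6,4)Q 3/3
(6,5)Q 2/3
(6,6)Q 1/3
(7,2)Q 1/1
(7,6)P 0/1
Sum over 33 particles: 1/1 + 1/3 + 2/3 + 1/2 + 0/1 + 2/3 + 2/3 + 2/4 + 1/3 + 0/3 + 1/2 + 2/3 + 1/3 + 0/4 + 0/3 + 1/2 + 1/3 + 1/3 + 1/4 + 0/3 + 0/3 + 2/3 + 3/4 + 2/4 + 1/3 + 1/1 + 3/4 + 3/3 + 3/3 + 2/3 + 1/3 + 1/1 + 0/1 = 187/12; mean = 187/12 ÷ 33 = 17/36 = 0.472222… → 0.472.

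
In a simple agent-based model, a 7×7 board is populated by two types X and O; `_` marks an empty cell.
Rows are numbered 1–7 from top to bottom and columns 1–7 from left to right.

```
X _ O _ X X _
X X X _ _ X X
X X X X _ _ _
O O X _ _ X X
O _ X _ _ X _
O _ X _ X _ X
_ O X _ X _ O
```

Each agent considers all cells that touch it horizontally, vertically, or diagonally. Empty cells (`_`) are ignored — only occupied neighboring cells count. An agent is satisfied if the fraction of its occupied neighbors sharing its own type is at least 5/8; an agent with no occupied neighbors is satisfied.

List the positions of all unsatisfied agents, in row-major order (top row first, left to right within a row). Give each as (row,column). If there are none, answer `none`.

(1,1)X 2/2 satisfied
(1,3)O 0/2 not
(1,5)X 2/2 satisfied
(1,6)X 3/3 satisfied
(2,1)X 4/4 satisfied
(2,2)X 6/7 satisfied
(2,3)X 4/5 satisfied
(2,6)X 3/3 satisfied
(2,7)X 2/2 satisfied
(3,1)X 3/5 not
(3,2)X 6/8 satisfied
(3,3)X 5/6 satisfied
(3,4)X 3/3 satisfied
(4,1)O 2/4 not
(4,2)O 2/7 not
(4,3)X 4/5 satisfied
(4,6)X 2/2 satisfied
(4,7)X 2/2 satisfied
(5,1)O 3/3 satisfied
(5,3)X 2/3 satisfied
(5,6)X 4/4 satisfied
(6,1)O 2/2 satisfied
(6,3)X 2/3 satisfied
(6,5)X 2/2 satisfied
(6,7)X 1/2 not
(7,2)O 1/3 not
(7,3)X 1/2 not
(7,5)X 1/1 satisfied
(7,7)O 0/1 not

(1,3), (3,1), (4,1), (4,2), (6,7), (7,2), (7,3), (7,7)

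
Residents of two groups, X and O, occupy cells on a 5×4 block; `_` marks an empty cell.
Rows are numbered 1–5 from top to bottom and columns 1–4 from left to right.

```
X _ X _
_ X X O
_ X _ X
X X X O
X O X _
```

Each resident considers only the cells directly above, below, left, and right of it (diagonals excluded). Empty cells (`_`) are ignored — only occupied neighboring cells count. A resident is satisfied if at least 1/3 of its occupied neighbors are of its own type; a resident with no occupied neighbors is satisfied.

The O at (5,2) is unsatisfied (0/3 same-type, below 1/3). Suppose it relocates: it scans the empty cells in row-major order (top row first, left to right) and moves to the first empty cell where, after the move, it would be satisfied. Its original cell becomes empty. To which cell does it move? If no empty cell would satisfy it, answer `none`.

(1,4)

Vacating (5,2). Empty cells in order:
  (1,2): 0/3 same-type → still unsatisfied.
  (1,4): 1/2 same-type → satisfied — stop here.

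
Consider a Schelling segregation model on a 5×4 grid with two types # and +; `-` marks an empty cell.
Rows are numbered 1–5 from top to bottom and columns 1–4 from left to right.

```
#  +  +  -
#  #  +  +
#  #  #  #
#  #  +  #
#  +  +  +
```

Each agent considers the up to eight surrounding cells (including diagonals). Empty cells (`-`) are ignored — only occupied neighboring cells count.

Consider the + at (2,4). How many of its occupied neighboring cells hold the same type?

2

Occupied neighbors of (2,4): (1,3)=+, (2,3)=+, (3,3)=#, (3,4)=#.
Same type (+): 2 of 4.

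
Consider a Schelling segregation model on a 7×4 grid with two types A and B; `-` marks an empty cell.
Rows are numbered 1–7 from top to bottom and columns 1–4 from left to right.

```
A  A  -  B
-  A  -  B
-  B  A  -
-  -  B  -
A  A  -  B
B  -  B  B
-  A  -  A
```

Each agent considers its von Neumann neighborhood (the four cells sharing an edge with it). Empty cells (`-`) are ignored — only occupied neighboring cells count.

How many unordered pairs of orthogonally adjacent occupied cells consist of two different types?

5

Scan each occupied cell's neighbors to the right and below so each pair is counted once.
From row 1: 0 unlike of 3 pairs (running 0/3).
From row 2: 1 unlike of 1 pairs (running 1/4).
From row 3: 2 unlike of 2 pairs (running 3/6).
From row 5: 1 unlike of 3 pairs (running 4/9).
From row 6: 1 unlike of 2 pairs (running 5/11).
Total adjacent occupied pairs: 11; unlike-type pairs: 5.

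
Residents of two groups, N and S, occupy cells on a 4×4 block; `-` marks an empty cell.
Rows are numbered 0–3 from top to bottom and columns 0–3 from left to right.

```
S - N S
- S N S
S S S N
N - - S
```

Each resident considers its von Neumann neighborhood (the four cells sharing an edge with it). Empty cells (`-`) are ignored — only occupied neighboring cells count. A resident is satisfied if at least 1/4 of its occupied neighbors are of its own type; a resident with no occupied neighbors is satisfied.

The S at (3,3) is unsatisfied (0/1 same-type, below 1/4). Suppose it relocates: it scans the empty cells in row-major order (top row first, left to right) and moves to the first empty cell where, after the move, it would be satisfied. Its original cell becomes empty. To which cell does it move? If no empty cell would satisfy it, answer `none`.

(0,1)

Vacating (3,3). Empty cells in order:
  (0,1): 2/3 same-type → satisfied — stop here.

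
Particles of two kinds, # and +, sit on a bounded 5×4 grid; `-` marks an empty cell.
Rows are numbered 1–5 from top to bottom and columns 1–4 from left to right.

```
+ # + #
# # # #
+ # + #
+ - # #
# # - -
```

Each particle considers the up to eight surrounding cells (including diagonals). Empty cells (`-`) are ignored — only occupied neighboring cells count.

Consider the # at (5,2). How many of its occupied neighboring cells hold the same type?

2

Occupied neighbors of (5,2): (4,1)=+, (4,3)=#, (5,1)=#.
Same type (#): 2 of 3.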